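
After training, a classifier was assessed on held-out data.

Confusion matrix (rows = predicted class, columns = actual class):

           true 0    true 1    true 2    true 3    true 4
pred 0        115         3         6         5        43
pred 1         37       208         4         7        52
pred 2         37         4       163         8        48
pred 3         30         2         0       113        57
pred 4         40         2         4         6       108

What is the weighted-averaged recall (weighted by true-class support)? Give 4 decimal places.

Per-class recall (TP/(TP+FN)):
  0: TP=115, FN=37+37+30+40=144 → 115/259 = 0.44402
  1: TP=208, FN=3+4+2+2=11 → 208/219 = 0.94977
  2: TP=163, FN=6+4+0+4=14 → 163/177 = 0.92090
  3: TP=113, FN=5+7+8+6=26 → 113/139 = 0.81295
  4: TP=108, FN=43+52+48+57=200 → 108/308 = 0.35065
Weighted-recall = Σ (supportᵢ/N)·recallᵢ with N=1102: (259/1102)·0.44402 + (219/1102)·0.94977 + (177/1102)·0.92090 + (139/1102)·0.81295 + (308/1102)·0.35065 = 0.6416

0.6416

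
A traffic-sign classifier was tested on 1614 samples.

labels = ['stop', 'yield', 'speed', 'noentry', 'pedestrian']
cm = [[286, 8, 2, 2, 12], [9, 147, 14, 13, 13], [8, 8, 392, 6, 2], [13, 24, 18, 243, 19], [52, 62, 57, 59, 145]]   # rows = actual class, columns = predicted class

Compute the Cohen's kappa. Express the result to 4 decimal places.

0.6869

Observed agreement pₒ = trace/N = 1213/1614 = 0.75155
Expected agreement pₑ = Σ (rowᵢ·colᵢ)/N² = (310·368 + 196·249 + 416·483 + 317·323 + 375·191)/1614² = 0.20646
κ = (pₒ − pₑ)/(1 − pₑ) = (0.75155 − 0.20646)/(1 − 0.20646) = 0.6869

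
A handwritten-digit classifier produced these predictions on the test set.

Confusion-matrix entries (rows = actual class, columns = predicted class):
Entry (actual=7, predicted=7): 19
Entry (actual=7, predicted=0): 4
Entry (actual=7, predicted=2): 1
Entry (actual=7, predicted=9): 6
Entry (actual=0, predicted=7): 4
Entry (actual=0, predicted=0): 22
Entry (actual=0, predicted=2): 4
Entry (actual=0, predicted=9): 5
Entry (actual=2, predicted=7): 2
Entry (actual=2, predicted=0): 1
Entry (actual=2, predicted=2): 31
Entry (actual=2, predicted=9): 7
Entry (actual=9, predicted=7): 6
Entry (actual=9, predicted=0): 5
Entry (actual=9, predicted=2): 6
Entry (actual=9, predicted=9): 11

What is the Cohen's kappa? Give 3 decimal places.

0.489

Observed agreement pₒ = trace/N = 83/134 = 0.6194
Expected agreement pₑ = Σ (rowᵢ·colᵢ)/N² = (30·31 + 35·32 + 41·42 + 28·29)/134² = 0.2553
κ = (pₒ − pₑ)/(1 − pₑ) = (0.6194 − 0.2553)/(1 − 0.2553) = 0.489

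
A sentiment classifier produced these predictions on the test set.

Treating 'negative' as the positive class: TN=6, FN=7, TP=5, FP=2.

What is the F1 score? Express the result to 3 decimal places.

Precision = TP/(TP+FP) = 5/7 = 0.7143
Recall = TP/(TP+FN) = 5/12 = 0.4167
F1 = 2·TP/(2·TP+FP+FN) = 10/19 = 0.526

0.526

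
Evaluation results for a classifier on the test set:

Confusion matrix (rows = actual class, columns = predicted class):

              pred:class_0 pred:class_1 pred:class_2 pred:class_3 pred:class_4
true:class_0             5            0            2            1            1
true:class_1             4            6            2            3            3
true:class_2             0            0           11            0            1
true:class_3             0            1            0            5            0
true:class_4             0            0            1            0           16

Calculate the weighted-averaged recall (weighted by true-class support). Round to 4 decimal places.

Per-class recall (TP/(TP+FN)):
  class_0: TP=5, FN=0+2+1+1=4 → 5/9 = 0.55556
  class_1: TP=6, FN=4+2+3+3=12 → 6/18 = 0.33333
  class_2: TP=11, FN=0+0+0+1=1 → 11/12 = 0.91667
  class_3: TP=5, FN=0+1+0+0=1 → 5/6 = 0.83333
  class_4: TP=16, FN=0+0+1+0=1 → 16/17 = 0.94118
Weighted-recall = Σ (supportᵢ/N)·recallᵢ with N=62: (9/62)·0.55556 + (18/62)·0.33333 + (12/62)·0.91667 + (6/62)·0.83333 + (17/62)·0.94118 = 0.6935

0.6935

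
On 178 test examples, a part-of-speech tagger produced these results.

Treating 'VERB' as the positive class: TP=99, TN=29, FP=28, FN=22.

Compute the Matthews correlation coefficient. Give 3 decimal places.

0.337

MCC = (TP·TN − FP·FN) / √((TP+FP)(TP+FN)(TN+FP)(TN+FN))
Numerator = 99·29 − 28·22 = 2255
Denominator = √(127·121·57·51) = √44671869 = 6683.7017
MCC = 2255 / 6683.7017 = 0.337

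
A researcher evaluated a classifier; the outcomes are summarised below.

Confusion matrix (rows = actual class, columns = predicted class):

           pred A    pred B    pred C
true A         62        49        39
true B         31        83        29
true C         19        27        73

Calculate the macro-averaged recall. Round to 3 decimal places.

0.536

Per-class recall (TP/(TP+FN)):
  A: TP=62, FN=49+39=88 → 62/150 = 0.4133
  B: TP=83, FN=31+29=60 → 83/143 = 0.5804
  C: TP=73, FN=19+27=46 → 73/119 = 0.6134
Macro-recall = mean = (0.4133 + 0.5804 + 0.6134) / 3 = 0.536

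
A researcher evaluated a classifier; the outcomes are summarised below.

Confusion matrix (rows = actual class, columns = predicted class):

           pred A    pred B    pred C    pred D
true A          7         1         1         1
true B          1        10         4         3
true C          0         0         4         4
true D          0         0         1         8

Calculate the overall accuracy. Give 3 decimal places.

0.644

Accuracy = trace / total = (7+10+4+8=29) / 45 = 29/45 = 0.644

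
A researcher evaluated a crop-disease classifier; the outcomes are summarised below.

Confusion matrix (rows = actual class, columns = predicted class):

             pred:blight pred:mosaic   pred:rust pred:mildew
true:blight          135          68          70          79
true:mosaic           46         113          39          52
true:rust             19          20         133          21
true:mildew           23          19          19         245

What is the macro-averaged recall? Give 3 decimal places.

Per-class recall (TP/(TP+FN)):
  blight: TP=135, FN=68+70+79=217 → 135/352 = 0.3835
  mosaic: TP=113, FN=46+39+52=137 → 113/250 = 0.4520
  rust: TP=133, FN=19+20+21=60 → 133/193 = 0.6891
  mildew: TP=245, FN=23+19+19=61 → 245/306 = 0.8007
Macro-recall = mean = (0.3835 + 0.4520 + 0.6891 + 0.8007) / 4 = 0.581

0.581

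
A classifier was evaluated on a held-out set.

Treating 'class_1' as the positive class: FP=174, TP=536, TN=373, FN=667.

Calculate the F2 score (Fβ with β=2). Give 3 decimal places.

Fβ = (1+β²)·TP / ((1+β²)·TP + β²·FN + FP), with β²=4
= 5·536 / (5·536 + 4·667 + 174) = 0.485

0.485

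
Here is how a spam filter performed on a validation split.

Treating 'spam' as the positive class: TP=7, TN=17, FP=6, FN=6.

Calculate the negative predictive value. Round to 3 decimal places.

0.739

NPV = TN/(TN+FN) = 17/(17+6) = 0.739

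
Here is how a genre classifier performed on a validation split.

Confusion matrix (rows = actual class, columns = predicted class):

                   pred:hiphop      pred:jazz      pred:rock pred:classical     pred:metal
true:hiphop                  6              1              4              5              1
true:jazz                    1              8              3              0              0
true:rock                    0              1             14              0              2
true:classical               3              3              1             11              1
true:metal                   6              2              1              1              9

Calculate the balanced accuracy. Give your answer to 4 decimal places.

0.5792

Balanced accuracy = mean of per-class recall.
  hiphop: recall = 6/17 = 0.35294
  jazz: recall = 8/12 = 0.66667
  rock: recall = 14/17 = 0.82353
  classical: recall = 11/19 = 0.57895
  metal: recall = 9/19 = 0.47368
Mean = (0.35294 + 0.66667 + 0.82353 + 0.57895 + 0.47368) / 5 = 0.5792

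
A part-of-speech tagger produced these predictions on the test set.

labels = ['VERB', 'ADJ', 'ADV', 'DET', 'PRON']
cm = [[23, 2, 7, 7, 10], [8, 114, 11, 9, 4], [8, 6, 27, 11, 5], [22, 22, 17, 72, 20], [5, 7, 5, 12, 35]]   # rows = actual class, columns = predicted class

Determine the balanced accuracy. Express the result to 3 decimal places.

Balanced accuracy = mean of per-class recall.
  VERB: recall = 23/49 = 0.4694
  ADJ: recall = 114/146 = 0.7808
  ADV: recall = 27/57 = 0.4737
  DET: recall = 72/153 = 0.4706
  PRON: recall = 35/64 = 0.5469
Mean = (0.4694 + 0.7808 + 0.4737 + 0.4706 + 0.5469) / 5 = 0.548

0.548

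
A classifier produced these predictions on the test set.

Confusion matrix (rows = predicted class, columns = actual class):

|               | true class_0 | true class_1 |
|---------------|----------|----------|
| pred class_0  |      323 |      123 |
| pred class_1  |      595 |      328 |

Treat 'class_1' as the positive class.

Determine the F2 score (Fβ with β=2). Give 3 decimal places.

Fβ = (1+β²)·TP / ((1+β²)·TP + β²·FN + FP), with β²=4
= 5·328 / (5·328 + 4·123 + 595) = 0.601

0.601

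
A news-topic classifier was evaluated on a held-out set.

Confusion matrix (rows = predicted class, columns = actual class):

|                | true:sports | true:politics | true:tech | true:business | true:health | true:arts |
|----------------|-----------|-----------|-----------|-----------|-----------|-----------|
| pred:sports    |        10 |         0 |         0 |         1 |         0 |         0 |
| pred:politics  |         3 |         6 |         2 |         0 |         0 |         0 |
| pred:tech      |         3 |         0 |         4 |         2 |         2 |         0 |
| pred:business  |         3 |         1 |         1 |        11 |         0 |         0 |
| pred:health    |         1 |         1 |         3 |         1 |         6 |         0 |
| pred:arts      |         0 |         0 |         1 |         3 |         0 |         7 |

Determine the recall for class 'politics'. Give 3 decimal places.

0.750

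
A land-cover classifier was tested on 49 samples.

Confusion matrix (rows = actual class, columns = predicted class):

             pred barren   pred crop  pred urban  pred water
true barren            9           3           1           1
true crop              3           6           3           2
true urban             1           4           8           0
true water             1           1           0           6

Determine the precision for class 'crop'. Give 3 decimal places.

0.429

Take TP from the diagonal, FP from the rest of the 'crop' prediction marginal, FN from the rest of the 'crop' actual marginal.
precision = TP/(TP+FP).
crop: TP=6, FP=3+4+1=8 → 6/14 = 0.4286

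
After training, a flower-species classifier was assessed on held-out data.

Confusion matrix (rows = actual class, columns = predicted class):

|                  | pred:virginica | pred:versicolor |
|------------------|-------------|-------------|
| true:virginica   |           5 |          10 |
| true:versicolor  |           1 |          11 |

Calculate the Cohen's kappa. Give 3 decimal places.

0.233

Observed agreement pₒ = trace/N = 16/27 = 0.5926
Expected agreement pₑ = Σ (rowᵢ·colᵢ)/N² = (15·6 + 12·21)/27² = 0.4691
κ = (pₒ − pₑ)/(1 − pₑ) = (0.5926 − 0.4691)/(1 − 0.4691) = 0.233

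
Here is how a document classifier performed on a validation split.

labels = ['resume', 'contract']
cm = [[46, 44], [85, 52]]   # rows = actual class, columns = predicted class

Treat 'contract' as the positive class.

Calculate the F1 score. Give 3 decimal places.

Precision = TP/(TP+FP) = 52/96 = 0.5417
Recall = TP/(TP+FN) = 52/137 = 0.3796
F1 = 2·TP/(2·TP+FP+FN) = 104/233 = 0.446

0.446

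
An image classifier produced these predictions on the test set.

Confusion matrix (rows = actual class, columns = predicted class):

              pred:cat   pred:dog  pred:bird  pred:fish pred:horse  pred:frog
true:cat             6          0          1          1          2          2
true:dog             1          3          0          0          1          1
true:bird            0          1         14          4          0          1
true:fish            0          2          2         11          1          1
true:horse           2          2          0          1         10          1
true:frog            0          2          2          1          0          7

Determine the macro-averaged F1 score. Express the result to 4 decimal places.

0.5866

Per-class F1 score (2·TP/(2·TP+FP+FN)):
  cat: TP=6, FP=1+0+0+2+0=3, FN=0+1+1+2+2=6 → 12/21 = 0.57143
  dog: TP=3, FP=0+1+2+2+2=7, FN=1+0+0+1+1=3 → 6/16 = 0.37500
  bird: TP=14, FP=1+0+2+0+2=5, FN=0+1+4+0+1=6 → 28/39 = 0.71795
  fish: TP=11, FP=1+0+4+1+1=7, FN=0+2+2+1+1=6 → 22/35 = 0.62857
  horse: TP=10, FP=2+1+0+1+0=4, FN=2+2+0+1+1=6 → 20/30 = 0.66667
  frog: TP=7, FP=2+1+1+1+1=6, FN=0+2+2+1+0=5 → 14/25 = 0.56000
Macro-F1 score = mean = (0.57143 + 0.37500 + 0.71795 + 0.62857 + 0.66667 + 0.56000) / 6 = 0.5866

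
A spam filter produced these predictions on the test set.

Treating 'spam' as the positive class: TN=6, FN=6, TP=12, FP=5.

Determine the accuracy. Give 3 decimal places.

0.621

Accuracy = (TP+TN)/N = (12+6)/29 = 0.621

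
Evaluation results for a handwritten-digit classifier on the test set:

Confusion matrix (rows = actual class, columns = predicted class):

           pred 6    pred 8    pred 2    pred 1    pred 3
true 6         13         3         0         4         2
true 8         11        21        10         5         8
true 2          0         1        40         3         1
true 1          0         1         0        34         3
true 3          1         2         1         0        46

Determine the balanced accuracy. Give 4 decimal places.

Balanced accuracy = mean of per-class recall.
  6: recall = 13/22 = 0.59091
  8: recall = 21/55 = 0.38182
  2: recall = 40/45 = 0.88889
  1: recall = 34/38 = 0.89474
  3: recall = 46/50 = 0.92000
Mean = (0.59091 + 0.38182 + 0.88889 + 0.89474 + 0.92000) / 5 = 0.7353

0.7353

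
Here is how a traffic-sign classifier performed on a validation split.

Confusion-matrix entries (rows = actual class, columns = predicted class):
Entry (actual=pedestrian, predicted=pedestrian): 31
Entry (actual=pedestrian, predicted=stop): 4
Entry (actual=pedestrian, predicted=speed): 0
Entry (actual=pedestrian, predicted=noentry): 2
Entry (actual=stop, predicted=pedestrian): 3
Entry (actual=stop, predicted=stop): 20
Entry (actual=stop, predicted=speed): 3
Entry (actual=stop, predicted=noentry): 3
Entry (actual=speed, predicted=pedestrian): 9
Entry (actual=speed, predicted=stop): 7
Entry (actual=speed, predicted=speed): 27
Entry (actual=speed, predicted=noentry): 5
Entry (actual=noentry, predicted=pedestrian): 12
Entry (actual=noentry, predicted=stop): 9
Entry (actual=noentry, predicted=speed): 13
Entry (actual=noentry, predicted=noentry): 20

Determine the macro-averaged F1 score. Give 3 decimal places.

0.581

Per-class F1 score (2·TP/(2·TP+FP+FN)):
  pedestrian: TP=31, FP=3+9+12=24, FN=4+0+2=6 → 62/92 = 0.6739
  stop: TP=20, FP=4+7+9=20, FN=3+3+3=9 → 40/69 = 0.5797
  speed: TP=27, FP=0+3+13=16, FN=9+7+5=21 → 54/91 = 0.5934
  noentry: TP=20, FP=2+3+5=10, FN=12+9+13=34 → 40/84 = 0.4762
Macro-F1 score = mean = (0.6739 + 0.5797 + 0.5934 + 0.4762) / 4 = 0.581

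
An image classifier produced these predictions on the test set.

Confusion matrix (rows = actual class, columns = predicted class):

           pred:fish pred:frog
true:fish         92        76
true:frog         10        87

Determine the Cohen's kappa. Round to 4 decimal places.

0.3886

Observed agreement pₒ = trace/N = 179/265 = 0.67547
Expected agreement pₑ = Σ (rowᵢ·colᵢ)/N² = (168·102 + 97·163)/265² = 0.46916
κ = (pₒ − pₑ)/(1 − pₑ) = (0.67547 − 0.46916)/(1 − 0.46916) = 0.3886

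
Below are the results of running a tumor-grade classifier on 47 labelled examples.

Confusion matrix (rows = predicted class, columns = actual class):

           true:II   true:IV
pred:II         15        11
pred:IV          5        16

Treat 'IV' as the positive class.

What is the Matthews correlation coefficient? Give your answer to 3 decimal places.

0.341

MCC = (TP·TN − FP·FN) / √((TP+FP)(TP+FN)(TN+FP)(TN+FN))
Numerator = 16·15 − 5·11 = 185
Denominator = √(21·27·20·26) = √294840 = 542.9917
MCC = 185 / 542.9917 = 0.341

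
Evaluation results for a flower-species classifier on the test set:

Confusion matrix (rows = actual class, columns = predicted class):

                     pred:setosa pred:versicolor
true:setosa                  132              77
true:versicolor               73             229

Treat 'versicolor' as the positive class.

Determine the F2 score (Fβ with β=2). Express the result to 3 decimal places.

Fβ = (1+β²)·TP / ((1+β²)·TP + β²·FN + FP), with β²=4
= 5·229 / (5·229 + 4·73 + 77) = 0.756

0.756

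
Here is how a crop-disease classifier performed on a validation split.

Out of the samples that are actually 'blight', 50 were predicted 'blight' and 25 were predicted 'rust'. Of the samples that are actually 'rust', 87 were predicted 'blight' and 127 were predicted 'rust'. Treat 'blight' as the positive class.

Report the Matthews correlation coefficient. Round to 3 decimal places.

0.228

MCC = (TP·TN − FP·FN) / √((TP+FP)(TP+FN)(TN+FP)(TN+FN))
Numerator = 50·127 − 87·25 = 4175
Denominator = √(137·75·214·152) = √334225200 = 18281.8270
MCC = 4175 / 18281.8270 = 0.228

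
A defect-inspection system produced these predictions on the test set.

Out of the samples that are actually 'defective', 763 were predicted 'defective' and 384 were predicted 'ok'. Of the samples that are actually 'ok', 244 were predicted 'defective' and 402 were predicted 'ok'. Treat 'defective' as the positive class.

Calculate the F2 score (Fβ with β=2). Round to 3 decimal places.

Fβ = (1+β²)·TP / ((1+β²)·TP + β²·FN + FP), with β²=4
= 5·763 / (5·763 + 4·384 + 244) = 0.682

0.682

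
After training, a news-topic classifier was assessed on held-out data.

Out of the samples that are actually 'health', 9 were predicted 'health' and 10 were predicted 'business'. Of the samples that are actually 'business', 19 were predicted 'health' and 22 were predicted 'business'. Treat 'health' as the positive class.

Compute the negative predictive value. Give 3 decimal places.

0.688

NPV = TN/(TN+FN) = 22/(22+10) = 0.688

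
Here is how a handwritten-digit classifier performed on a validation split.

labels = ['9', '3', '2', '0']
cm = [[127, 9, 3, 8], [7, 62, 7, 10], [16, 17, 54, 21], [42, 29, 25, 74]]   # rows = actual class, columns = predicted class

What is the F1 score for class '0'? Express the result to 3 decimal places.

0.523

One-vs-rest for '0': TP = diagonal; FP = other classes predicted '0'; FN = '0' predicted as other.
F1 score = 2·TP/(2·TP+FP+FN).
0: TP=74, FP=8+10+21=39, FN=42+29+25=96 → 148/283 = 0.5230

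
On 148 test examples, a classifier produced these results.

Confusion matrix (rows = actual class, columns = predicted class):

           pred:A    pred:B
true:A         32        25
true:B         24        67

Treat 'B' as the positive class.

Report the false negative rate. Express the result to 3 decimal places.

0.264

FNR = FN/(FN+TP) = 24/(24+67) = 0.264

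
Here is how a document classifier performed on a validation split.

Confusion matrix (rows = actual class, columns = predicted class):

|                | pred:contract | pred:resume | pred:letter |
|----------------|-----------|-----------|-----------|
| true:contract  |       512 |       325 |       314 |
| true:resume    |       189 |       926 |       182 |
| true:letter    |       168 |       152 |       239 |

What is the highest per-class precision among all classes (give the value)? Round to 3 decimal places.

Per-class precision (TP/(TP+FP)):
  contract: TP=512, FP=189+168=357 → 512/869 = 0.5892
  resume: TP=926, FP=325+152=477 → 926/1403 = 0.6600
  letter: TP=239, FP=314+182=496 → 239/735 = 0.3252
Highest is class 'resume' with precision = 0.660.

0.660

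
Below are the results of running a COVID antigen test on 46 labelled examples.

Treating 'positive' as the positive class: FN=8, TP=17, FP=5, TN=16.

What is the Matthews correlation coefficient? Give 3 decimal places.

MCC = (TP·TN − FP·FN) / √((TP+FP)(TP+FN)(TN+FP)(TN+FN))
Numerator = 17·16 − 5·8 = 232
Denominator = √(22·25·21·24) = √277200 = 526.4979
MCC = 232 / 526.4979 = 0.441

0.441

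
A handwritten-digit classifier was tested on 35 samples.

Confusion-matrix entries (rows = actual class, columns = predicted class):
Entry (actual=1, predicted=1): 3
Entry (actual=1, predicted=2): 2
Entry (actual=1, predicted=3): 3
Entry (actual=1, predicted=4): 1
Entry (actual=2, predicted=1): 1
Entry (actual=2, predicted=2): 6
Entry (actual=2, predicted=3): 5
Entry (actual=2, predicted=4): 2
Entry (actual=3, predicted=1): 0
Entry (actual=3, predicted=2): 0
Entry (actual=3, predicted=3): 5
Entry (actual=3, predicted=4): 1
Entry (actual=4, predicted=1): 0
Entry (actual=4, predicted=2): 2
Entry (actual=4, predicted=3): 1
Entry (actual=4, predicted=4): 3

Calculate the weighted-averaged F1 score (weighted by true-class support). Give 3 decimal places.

0.484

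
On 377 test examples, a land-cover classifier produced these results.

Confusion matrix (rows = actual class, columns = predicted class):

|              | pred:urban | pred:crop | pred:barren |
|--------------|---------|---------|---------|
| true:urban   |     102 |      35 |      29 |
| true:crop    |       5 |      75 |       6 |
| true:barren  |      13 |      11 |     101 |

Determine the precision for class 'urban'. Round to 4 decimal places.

0.8500

Take TP from the diagonal, FP from the rest of the 'urban' prediction marginal, FN from the rest of the 'urban' actual marginal.
precision = TP/(TP+FP).
urban: TP=102, FP=5+13=18 → 102/120 = 0.85000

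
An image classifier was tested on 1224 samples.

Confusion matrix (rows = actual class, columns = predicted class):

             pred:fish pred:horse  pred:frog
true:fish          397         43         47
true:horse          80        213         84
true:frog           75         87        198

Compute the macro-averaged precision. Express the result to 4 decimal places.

Per-class precision (TP/(TP+FP)):
  fish: TP=397, FP=80+75=155 → 397/552 = 0.71920
  horse: TP=213, FP=43+87=130 → 213/343 = 0.62099
  frog: TP=198, FP=47+84=131 → 198/329 = 0.60182
Macro-precision = mean = (0.71920 + 0.62099 + 0.60182) / 3 = 0.6473

0.6473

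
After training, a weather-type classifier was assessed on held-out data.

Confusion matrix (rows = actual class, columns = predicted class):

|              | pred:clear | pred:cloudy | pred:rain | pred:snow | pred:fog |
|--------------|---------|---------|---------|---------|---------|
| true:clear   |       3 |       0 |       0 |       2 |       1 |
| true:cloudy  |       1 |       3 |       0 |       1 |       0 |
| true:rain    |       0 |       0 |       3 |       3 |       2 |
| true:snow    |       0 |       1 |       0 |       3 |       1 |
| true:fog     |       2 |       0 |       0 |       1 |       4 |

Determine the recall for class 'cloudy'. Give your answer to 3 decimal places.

recall = TP/(TP+FN).
cloudy: TP=3, FN=1+0+1+0=2 → 3/5 = 0.6000

0.600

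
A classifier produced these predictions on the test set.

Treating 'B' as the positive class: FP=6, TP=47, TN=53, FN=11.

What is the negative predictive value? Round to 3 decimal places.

NPV = TN/(TN+FN) = 53/(53+11) = 0.828

0.828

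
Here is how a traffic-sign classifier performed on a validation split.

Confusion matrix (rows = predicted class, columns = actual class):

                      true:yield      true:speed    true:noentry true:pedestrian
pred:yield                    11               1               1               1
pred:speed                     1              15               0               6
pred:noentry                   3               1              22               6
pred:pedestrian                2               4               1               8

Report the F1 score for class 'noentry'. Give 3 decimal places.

F1 score = 2·TP/(2·TP+FP+FN).
noentry: TP=22, FP=3+1+6=10, FN=1+0+1=2 → 44/56 = 0.7857

0.786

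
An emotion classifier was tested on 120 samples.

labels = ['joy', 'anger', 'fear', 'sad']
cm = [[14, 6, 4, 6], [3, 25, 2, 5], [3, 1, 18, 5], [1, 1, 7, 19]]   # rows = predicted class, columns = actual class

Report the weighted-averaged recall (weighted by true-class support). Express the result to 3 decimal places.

0.633

Per-class recall (TP/(TP+FN)):
  joy: TP=14, FN=3+3+1=7 → 14/21 = 0.6667
  anger: TP=25, FN=6+1+1=8 → 25/33 = 0.7576
  fear: TP=18, FN=4+2+7=13 → 18/31 = 0.5806
  sad: TP=19, FN=6+5+5=16 → 19/35 = 0.5429
Weighted-recall = Σ (supportᵢ/N)·recallᵢ with N=120: (21/120)·0.6667 + (33/120)·0.7576 + (31/120)·0.5806 + (35/120)·0.5429 = 0.633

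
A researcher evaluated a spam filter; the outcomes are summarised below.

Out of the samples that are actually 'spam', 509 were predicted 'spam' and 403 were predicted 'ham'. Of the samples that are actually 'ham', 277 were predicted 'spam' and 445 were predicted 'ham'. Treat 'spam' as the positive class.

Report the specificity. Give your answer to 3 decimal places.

Specificity = TN/(TN+FP) = 445/(445+277) = 0.616

0.616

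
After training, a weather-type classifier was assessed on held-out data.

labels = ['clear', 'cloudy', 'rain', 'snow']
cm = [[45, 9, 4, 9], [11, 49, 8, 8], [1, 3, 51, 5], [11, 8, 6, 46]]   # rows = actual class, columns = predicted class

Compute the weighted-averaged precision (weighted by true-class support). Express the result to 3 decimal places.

0.696

Per-class precision (TP/(TP+FP)):
  clear: TP=45, FP=11+1+11=23 → 45/68 = 0.6618
  cloudy: TP=49, FP=9+3+8=20 → 49/69 = 0.7101
  rain: TP=51, FP=4+8+6=18 → 51/69 = 0.7391
  snow: TP=46, FP=9+8+5=22 → 46/68 = 0.6765
Weighted-precision = Σ (supportᵢ/N)·precisionᵢ with N=274: (67/274)·0.6618 + (76/274)·0.7101 + (60/274)·0.7391 + (71/274)·0.6765 = 0.696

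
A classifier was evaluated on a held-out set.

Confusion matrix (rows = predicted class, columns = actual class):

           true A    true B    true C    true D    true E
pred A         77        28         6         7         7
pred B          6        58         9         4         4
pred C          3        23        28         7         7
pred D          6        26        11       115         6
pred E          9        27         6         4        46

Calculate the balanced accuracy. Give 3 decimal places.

0.617

Balanced accuracy = mean of per-class recall.
  A: recall = 77/101 = 0.7624
  B: recall = 58/162 = 0.3580
  C: recall = 28/60 = 0.4667
  D: recall = 115/137 = 0.8394
  E: recall = 46/70 = 0.6571
Mean = (0.7624 + 0.3580 + 0.4667 + 0.8394 + 0.6571) / 5 = 0.617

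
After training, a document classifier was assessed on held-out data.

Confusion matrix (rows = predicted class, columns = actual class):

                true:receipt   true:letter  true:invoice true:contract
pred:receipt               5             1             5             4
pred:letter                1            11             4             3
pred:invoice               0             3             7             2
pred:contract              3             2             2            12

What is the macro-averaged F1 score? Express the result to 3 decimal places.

0.524

Per-class F1 score (2·TP/(2·TP+FP+FN)):
  receipt: TP=5, FP=1+5+4=10, FN=1+0+3=4 → 10/24 = 0.4167
  letter: TP=11, FP=1+4+3=8, FN=1+3+2=6 → 22/36 = 0.6111
  invoice: TP=7, FP=0+3+2=5, FN=5+4+2=11 → 14/30 = 0.4667
  contract: TP=12, FP=3+2+2=7, FN=4+3+2=9 → 24/40 = 0.6000
Macro-F1 score = mean = (0.4167 + 0.6111 + 0.4667 + 0.6000) / 4 = 0.524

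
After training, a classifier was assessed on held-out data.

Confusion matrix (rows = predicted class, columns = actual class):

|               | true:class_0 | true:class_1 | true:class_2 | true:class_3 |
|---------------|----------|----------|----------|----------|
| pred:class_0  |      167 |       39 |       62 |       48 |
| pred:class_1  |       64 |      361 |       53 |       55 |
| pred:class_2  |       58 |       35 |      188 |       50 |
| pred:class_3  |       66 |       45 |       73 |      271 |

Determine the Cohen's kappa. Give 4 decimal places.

Observed agreement pₒ = trace/N = 987/1635 = 0.60367
Expected agreement pₑ = Σ (rowᵢ·colᵢ)/N² = (355·316 + 480·533 + 376·331 + 424·455)/1635² = 0.25639
κ = (pₒ − pₑ)/(1 − pₑ) = (0.60367 − 0.25639)/(1 − 0.25639) = 0.4670

0.4670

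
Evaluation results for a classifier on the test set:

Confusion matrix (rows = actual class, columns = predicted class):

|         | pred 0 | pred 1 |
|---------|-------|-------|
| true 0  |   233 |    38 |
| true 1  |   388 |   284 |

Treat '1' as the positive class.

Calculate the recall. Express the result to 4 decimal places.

0.4226

Recall = TP/(TP+FN) = 284/(284+388) = 284/672 = 0.4226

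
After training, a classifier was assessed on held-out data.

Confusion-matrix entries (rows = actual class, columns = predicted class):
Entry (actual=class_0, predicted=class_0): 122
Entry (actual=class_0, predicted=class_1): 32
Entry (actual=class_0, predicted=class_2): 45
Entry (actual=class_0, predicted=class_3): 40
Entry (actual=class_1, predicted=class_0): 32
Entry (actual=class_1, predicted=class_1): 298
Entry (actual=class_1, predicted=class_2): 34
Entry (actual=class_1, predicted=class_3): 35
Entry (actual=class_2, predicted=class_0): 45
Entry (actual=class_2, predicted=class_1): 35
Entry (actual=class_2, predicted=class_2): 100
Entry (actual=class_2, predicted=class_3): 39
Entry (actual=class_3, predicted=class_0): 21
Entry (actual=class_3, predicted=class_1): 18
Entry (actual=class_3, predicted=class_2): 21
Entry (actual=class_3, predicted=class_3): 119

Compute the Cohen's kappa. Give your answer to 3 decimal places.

0.474

Observed agreement pₒ = trace/N = 639/1036 = 0.6168
Expected agreement pₑ = Σ (rowᵢ·colᵢ)/N² = (239·220 + 399·383 + 219·200 + 179·233)/1036² = 0.2710
κ = (pₒ − pₑ)/(1 − pₑ) = (0.6168 − 0.2710)/(1 − 0.2710) = 0.474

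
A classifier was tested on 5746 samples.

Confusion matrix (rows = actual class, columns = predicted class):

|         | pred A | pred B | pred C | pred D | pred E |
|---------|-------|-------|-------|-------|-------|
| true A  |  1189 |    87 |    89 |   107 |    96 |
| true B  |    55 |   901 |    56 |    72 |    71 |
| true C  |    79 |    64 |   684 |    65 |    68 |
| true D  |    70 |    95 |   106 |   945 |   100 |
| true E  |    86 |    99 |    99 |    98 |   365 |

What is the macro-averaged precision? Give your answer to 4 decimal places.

0.6888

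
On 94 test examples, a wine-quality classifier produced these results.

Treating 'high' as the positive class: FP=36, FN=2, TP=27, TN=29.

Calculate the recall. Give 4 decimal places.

0.9310

Recall = TP/(TP+FN) = 27/(27+2) = 27/29 = 0.9310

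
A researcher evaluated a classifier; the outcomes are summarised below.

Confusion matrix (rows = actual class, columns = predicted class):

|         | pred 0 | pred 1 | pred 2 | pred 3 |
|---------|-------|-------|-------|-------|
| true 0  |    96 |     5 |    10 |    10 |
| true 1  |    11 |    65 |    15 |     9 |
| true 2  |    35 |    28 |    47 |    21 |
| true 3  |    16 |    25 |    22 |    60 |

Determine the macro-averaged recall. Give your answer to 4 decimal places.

Per-class recall (TP/(TP+FN)):
  0: TP=96, FN=5+10+10=25 → 96/121 = 0.79339
  1: TP=65, FN=11+15+9=35 → 65/100 = 0.65000
  2: TP=47, FN=35+28+21=84 → 47/131 = 0.35878
  3: TP=60, FN=16+25+22=63 → 60/123 = 0.48780
Macro-recall = mean = (0.79339 + 0.65000 + 0.35878 + 0.48780) / 4 = 0.5725

0.5725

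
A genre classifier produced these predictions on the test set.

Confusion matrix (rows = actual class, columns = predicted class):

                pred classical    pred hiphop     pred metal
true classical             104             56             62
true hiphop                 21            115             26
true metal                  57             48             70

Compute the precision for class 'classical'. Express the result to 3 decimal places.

0.571

Take TP from the diagonal, FP from the rest of the 'classical' prediction marginal, FN from the rest of the 'classical' actual marginal.
precision = TP/(TP+FP).
classical: TP=104, FP=21+57=78 → 104/182 = 0.5714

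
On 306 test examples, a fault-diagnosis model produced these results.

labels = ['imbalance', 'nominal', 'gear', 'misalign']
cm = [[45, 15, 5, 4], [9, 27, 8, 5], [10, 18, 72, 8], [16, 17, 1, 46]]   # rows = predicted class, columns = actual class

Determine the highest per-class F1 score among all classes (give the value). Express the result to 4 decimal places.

Per-class F1 score (2·TP/(2·TP+FP+FN)):
  imbalance: TP=45, FP=15+5+4=24, FN=9+10+16=35 → 90/149 = 0.60403
  nominal: TP=27, FP=9+8+5=22, FN=15+18+17=50 → 54/126 = 0.42857
  gear: TP=72, FP=10+18+8=36, FN=5+8+1=14 → 144/194 = 0.74227
  misalign: TP=46, FP=16+17+1=34, FN=4+5+8=17 → 92/143 = 0.64336
Highest is class 'gear' with F1 score = 0.7423.

0.7423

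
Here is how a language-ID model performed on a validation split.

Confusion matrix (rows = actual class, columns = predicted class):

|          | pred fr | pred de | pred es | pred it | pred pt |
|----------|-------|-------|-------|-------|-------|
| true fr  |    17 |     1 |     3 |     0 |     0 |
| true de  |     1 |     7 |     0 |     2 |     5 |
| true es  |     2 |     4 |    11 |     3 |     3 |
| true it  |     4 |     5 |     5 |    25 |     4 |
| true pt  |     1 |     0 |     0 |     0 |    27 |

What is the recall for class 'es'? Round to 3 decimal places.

0.478

Take TP from the diagonal, FP from the rest of the 'es' prediction marginal, FN from the rest of the 'es' actual marginal.
recall = TP/(TP+FN).
es: TP=11, FN=2+4+3+3=12 → 11/23 = 0.4783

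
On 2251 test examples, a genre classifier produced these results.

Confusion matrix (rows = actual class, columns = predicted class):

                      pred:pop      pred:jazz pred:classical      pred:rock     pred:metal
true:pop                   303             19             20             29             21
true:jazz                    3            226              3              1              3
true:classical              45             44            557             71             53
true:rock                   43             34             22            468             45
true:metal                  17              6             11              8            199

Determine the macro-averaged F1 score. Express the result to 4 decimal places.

0.7711

Per-class F1 score (2·TP/(2·TP+FP+FN)):
  pop: TP=303, FP=3+45+43+17=108, FN=19+20+29+21=89 → 606/803 = 0.75467
  jazz: TP=226, FP=19+44+34+6=103, FN=3+3+1+3=10 → 452/565 = 0.80000
  classical: TP=557, FP=20+3+22+11=56, FN=45+44+71+53=213 → 1114/1383 = 0.80550
  rock: TP=468, FP=29+1+71+8=109, FN=43+34+22+45=144 → 936/1189 = 0.78722
  metal: TP=199, FP=21+3+53+45=122, FN=17+6+11+8=42 → 398/562 = 0.70819
Macro-F1 score = mean = (0.75467 + 0.80000 + 0.80550 + 0.78722 + 0.70819) / 5 = 0.7711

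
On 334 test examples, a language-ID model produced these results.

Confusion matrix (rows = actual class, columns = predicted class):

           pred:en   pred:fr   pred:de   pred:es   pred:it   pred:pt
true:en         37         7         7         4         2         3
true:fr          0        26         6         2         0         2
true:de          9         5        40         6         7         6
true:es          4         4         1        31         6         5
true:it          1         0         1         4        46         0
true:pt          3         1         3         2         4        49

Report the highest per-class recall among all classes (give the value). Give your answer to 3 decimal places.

0.885

Per-class recall (TP/(TP+FN)):
  en: TP=37, FN=7+7+4+2+3=23 → 37/60 = 0.6167
  fr: TP=26, FN=0+6+2+0+2=10 → 26/36 = 0.7222
  de: TP=40, FN=9+5+6+7+6=33 → 40/73 = 0.5479
  es: TP=31, FN=4+4+1+6+5=20 → 31/51 = 0.6078
  it: TP=46, FN=1+0+1+4+0=6 → 46/52 = 0.8846
  pt: TP=49, FN=3+1+3+2+4=13 → 49/62 = 0.7903
Highest is class 'it' with recall = 0.885.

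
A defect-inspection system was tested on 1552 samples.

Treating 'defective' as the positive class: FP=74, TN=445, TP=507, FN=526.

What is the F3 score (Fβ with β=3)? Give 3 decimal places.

0.513

Fβ = (1+β²)·TP / ((1+β²)·TP + β²·FN + FP), with β²=9
= 10·507 / (10·507 + 9·526 + 74) = 0.513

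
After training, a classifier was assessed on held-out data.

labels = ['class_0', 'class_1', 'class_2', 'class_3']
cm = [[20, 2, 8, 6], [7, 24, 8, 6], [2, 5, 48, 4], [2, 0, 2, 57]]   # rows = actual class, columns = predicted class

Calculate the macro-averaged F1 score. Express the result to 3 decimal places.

0.712

Per-class F1 score (2·TP/(2·TP+FP+FN)):
  class_0: TP=20, FP=7+2+2=11, FN=2+8+6=16 → 40/67 = 0.5970
  class_1: TP=24, FP=2+5+0=7, FN=7+8+6=21 → 48/76 = 0.6316
  class_2: TP=48, FP=8+8+2=18, FN=2+5+4=11 → 96/125 = 0.7680
  class_3: TP=57, FP=6+6+4=16, FN=2+0+2=4 → 114/134 = 0.8507
Macro-F1 score = mean = (0.5970 + 0.6316 + 0.7680 + 0.8507) / 4 = 0.712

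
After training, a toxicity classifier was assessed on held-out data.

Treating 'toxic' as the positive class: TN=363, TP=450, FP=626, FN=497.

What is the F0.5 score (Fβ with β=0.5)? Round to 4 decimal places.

0.4285

Fβ = (1+β²)·TP / ((1+β²)·TP + β²·FN + FP), with β²=1/4
= 1.25·450 / (1.25·450 + 0.25·497 + 626) = 0.4285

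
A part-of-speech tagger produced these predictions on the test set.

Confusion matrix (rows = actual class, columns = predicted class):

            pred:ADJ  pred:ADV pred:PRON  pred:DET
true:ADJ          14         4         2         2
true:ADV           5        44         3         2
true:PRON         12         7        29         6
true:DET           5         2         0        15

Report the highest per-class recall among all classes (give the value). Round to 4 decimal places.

Per-class recall (TP/(TP+FN)):
  ADJ: TP=14, FN=4+2+2=8 → 14/22 = 0.63636
  ADV: TP=44, FN=5+3+2=10 → 44/54 = 0.81481
  PRON: TP=29, FN=12+7+6=25 → 29/54 = 0.53704
  DET: TP=15, FN=5+2+0=7 → 15/22 = 0.68182
Highest is class 'ADV' with recall = 0.8148.

0.8148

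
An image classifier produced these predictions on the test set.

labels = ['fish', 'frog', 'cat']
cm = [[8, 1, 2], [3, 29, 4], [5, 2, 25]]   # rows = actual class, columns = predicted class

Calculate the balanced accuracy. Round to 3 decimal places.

0.771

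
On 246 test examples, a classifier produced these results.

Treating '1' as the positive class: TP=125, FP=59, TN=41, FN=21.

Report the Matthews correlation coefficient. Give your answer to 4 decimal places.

0.3011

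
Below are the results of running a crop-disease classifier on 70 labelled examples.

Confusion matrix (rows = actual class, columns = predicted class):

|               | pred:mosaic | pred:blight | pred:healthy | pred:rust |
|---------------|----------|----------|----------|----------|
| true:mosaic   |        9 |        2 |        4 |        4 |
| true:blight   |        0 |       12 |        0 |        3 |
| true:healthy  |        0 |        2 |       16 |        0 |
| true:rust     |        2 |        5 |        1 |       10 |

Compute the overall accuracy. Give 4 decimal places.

0.6714

Accuracy = trace / total = (9+12+16+10=47) / 70 = 47/70 = 0.6714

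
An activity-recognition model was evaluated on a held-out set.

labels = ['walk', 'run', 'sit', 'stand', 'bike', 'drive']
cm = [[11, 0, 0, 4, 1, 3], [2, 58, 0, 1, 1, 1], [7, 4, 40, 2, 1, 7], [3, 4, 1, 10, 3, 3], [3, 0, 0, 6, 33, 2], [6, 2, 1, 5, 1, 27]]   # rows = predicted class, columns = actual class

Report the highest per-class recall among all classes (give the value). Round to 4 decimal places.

0.9524

Per-class recall (TP/(TP+FN)):
  walk: TP=11, FN=2+7+3+3+6=21 → 11/32 = 0.34375
  run: TP=58, FN=0+4+4+0+2=10 → 58/68 = 0.85294
  sit: TP=40, FN=0+0+1+0+1=2 → 40/42 = 0.95238
  stand: TP=10, FN=4+1+2+6+5=18 → 10/28 = 0.35714
  bike: TP=33, FN=1+1+1+3+1=7 → 33/40 = 0.82500
  drive: TP=27, FN=3+1+7+3+2=16 → 27/43 = 0.62791
Highest is class 'sit' with recall = 0.9524.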